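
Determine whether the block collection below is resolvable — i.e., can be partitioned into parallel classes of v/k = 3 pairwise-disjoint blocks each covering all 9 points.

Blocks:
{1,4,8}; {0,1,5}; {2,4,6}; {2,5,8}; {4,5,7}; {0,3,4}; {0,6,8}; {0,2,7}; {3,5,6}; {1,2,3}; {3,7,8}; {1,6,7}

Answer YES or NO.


v = 9, block size k = 3, number of blocks = 12.
For resolvability, blocks must partition into parallel classes of size v/k = 3.
Total blocks must therefore be a multiple of 3: 12 = 3·4 + 0 ⇒ divisible ✓.
Greedy packing gives 4 candidate class(es). Each should be a full parallel class (size 3, covers all 9 points).
  Class 1 (3 blocks): {1,4,8}; {0,2,7}; {3,5,6}. Points covered: [0, 1, 2, 3, 4, 5, 6, 7, 8].
  Class 2 (3 blocks): {0,1,5}; {2,4,6}; {3,7,8}. Points covered: [0, 1, 2, 3, 4, 5, 6, 7, 8].
  Class 3 (3 blocks): {2,5,8}; {0,3,4}; {1,6,7}. Points covered: [0, 1, 2, 3, 4, 5, 6, 7, 8].
  Class 4 (3 blocks): {4,5,7}; {0,6,8}; {1,2,3}. Points covered: [0, 1, 2, 3, 4, 5, 6, 7, 8].
All classes full (size 3)? YES. All classes cover every point? YES.
Resolvable? YES.

YES


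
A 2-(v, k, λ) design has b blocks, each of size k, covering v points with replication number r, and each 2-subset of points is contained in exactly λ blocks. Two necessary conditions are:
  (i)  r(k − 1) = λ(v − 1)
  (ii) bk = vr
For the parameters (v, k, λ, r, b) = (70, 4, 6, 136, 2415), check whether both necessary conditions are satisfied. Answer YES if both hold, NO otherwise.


Condition (i): r(k − 1) = 136·3 = 408; λ(v − 1) = 6·69 = 414. Match? NO.
Condition (ii): bk = 2415·4 = 9660; vr = 70·136 = 9520. Match? NO.
Both conditions hold? NO.

NO


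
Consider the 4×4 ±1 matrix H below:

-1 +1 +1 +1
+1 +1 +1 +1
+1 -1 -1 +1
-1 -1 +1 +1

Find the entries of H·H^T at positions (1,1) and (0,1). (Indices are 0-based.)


Row 0 of H: [-1, 1, 1, 1].
Row 1 of H: [1, 1, 1, 1].
(H·H^T)[1][1] = Σ_j H[1][j]·H[1][j] = (1)² + (1)² + (1)² + (1)² = 1 + 1 + 1 + 1 = 4.
(H·H^T)[0][1] = Σ_j H[0][j]·H[1][j] = (-1)·(1) + (1)·(1) + (1)·(1) + (1)·(1) = -1 + 1 + 1 + 1 = 2.
Rows 0 and 1 are not orthogonal (dot product = 2 ≠ 0), so H is not a Hadamard matrix.

(1,1) entry = 4; (0,1) entry = 2.


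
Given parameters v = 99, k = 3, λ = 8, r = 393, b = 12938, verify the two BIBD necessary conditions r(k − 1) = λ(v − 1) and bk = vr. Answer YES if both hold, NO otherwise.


Condition (i): r(k − 1) = 393·2 = 786; λ(v − 1) = 8·98 = 784. Match? NO.
Condition (ii): bk = 12938·3 = 38814; vr = 99·393 = 38907. Match? NO.
Both conditions hold? NO.

NO


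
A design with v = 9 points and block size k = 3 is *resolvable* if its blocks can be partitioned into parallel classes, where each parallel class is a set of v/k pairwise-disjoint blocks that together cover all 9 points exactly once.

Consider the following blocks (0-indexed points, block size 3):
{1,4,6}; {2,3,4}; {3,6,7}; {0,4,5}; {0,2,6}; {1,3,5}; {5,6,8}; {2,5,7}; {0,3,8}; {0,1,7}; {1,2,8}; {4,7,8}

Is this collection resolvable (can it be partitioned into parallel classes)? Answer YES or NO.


v = 9, block size k = 3, number of blocks = 12.
For resolvability, blocks must partition into parallel classes of size v/k = 3.
Total blocks must therefore be a multiple of 3: 12 = 3·4 + 0 ⇒ divisible ✓.
Greedy packing gives 4 candidate class(es). Each should be a full parallel class (size 3, covers all 9 points).
  Class 1 (3 blocks): {1,4,6}; {2,5,7}; {0,3,8}. Points covered: [0, 1, 2, 3, 4, 5, 6, 7, 8].
  Class 2 (3 blocks): {2,3,4}; {5,6,8}; {0,1,7}. Points covered: [0, 1, 2, 3, 4, 5, 6, 7, 8].
  Class 3 (3 blocks): {3,6,7}; {0,4,5}; {1,2,8}. Points covered: [0, 1, 2, 3, 4, 5, 6, 7, 8].
  Class 4 (3 blocks): {0,2,6}; {1,3,5}; {4,7,8}. Points covered: [0, 1, 2, 3, 4, 5, 6, 7, 8].
All classes full (size 3)? YES. All classes cover every point? YES.
Resolvable? YES.

YES


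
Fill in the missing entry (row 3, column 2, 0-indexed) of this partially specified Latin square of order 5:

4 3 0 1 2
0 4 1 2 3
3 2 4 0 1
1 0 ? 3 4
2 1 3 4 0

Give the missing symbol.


Row 3 contains symbols [0, 1, 3, 4] — missing [2].
Column 2 contains symbols [0, 1, 3, 4] — missing [2].
The missing symbol must appear in both missing sets; intersection = [2].
Therefore the hidden value is 2.

Missing value = 2.


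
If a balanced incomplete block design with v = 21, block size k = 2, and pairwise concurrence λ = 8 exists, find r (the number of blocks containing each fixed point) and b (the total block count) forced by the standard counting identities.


Any 2-(v, k, λ) BIBD satisfies two necessary conditions:
  (i)  Each point sits in r blocks, and counting incidences through any fixed point gives r(k − 1) = λ(v − 1), so r = λ(v − 1)/(k − 1).
  (ii) Total incidences bk = vr, so b = vr/k.
Step 1: r = λ(v − 1)/(k − 1) = 8·(21 − 1)/(2 − 1) = 8·20/1 = 160/1 = 160.
Step 2: b = vr/k = 21·160/2 = 3360/2 = 1680.
Check integrality: r = 160 ∈ Z ✓, b = 1680 ∈ Z ✓.
(These identities are necessary conditions: they determine r and b for any design with these parameters, but do not by themselves prove that one exists.)

r = 160, b = 1680.


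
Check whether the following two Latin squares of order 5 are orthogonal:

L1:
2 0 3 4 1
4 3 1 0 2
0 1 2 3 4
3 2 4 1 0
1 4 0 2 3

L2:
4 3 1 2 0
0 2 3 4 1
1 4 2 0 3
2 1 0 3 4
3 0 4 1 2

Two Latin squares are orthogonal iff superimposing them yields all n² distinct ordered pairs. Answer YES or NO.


Form the n² = 25 superimposed pairs (L1[i][j], L2[i][j]), row by row (rows and columns indexed from 0):
row 0: (2,4) (0,3) (3,1) (4,2) (1,0)
row 1: (4,0) (3,2) (1,3) (0,4) (2,1)
row 2: (0,1) (1,4) (2,2) (3,0) (4,3)
row 3: (3,2) (2,1) (4,0) (1,3) (0,4)
row 4: (1,3) (4,0) (0,4) (2,1) (3,2)
Orthogonality requires all 25 pairs distinct.
But the pair (3,2) repeats: cell (1,1) has L1 = 3, L2 = 2, and cell (3,0) has L1 = 3, L2 = 2.
A repeated pair means some other pair never occurs (only 15 distinct pairs out of 25), so the squares are not orthogonal.
Conclusion: NO.

NO


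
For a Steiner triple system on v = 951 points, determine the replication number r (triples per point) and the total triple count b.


An STS(v) is a 2-(v, 3, 1) BIBD: block size k = 3, λ = 1.
Replication: r(k − 1) = λ(v − 1) ⇒ r·2 = 951 − 1 = 950 ⇒ r = 475.
Block count: bk = vr ⇒ b·3 = 951·475 = 451725 ⇒ b = 150575.

r = 475, b = 150575.


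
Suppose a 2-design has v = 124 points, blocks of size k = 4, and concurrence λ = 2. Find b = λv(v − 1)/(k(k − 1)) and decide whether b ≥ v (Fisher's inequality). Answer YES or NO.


b = λv(v − 1)/(k(k − 1)) = 2·124·123/(4·3) = 30504/12 = 2542.
Compare with v = 124: b ≥ v, so Fisher's inequality holds.

YES


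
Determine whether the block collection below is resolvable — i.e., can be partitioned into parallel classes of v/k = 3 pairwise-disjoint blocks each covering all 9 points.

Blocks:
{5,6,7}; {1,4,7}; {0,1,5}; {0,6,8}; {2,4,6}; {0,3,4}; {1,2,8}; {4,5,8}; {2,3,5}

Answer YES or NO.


v = 9, block size k = 3, number of blocks = 9.
For resolvability, blocks must partition into parallel classes of size v/k = 3.
Total blocks must therefore be a multiple of 3: 9 = 3·3 + 0 ⇒ divisible ✓.
Consider block {0,1,5}. The only other block(s) in the collection disjoint from it are {2,4,6} — just 1 block(s). Any parallel class containing {0,1,5} would need 2 other blocks each disjoint from it, so no parallel class of size 3 can contain {0,1,5}.
Since every block must belong to some parallel class in a resolution, the collection cannot be partitioned into parallel classes.
Resolvable? NO.

NO


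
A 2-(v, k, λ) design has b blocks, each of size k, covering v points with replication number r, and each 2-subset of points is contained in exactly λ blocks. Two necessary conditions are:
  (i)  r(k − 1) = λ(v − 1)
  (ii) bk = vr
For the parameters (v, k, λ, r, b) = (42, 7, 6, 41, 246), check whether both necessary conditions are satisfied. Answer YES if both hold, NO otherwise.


Condition (i): r(k − 1) = 41·6 = 246; λ(v − 1) = 6·41 = 246. Match? YES.
Condition (ii): bk = 246·7 = 1722; vr = 42·41 = 1722. Match? YES.
Both conditions hold? YES.

YES


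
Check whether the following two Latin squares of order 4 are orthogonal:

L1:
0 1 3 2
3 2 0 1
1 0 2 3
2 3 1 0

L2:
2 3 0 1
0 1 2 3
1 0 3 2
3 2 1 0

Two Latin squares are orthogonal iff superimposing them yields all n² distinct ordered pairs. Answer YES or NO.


Form the n² = 16 superimposed pairs (L1[i][j], L2[i][j]), row by row (rows and columns indexed from 0):
row 0: (0,2) (1,3) (3,0) (2,1)
row 1: (3,0) (2,1) (0,2) (1,3)
row 2: (1,1) (0,0) (2,3) (3,2)
row 3: (2,3) (3,2) (1,1) (0,0)
Orthogonality requires all 16 pairs distinct.
But the pair (3,0) repeats: cell (0,2) has L1 = 3, L2 = 0, and cell (1,0) has L1 = 3, L2 = 0.
A repeated pair means some other pair never occurs (only 8 distinct pairs out of 16), so the squares are not orthogonal.
Conclusion: NO.

NO


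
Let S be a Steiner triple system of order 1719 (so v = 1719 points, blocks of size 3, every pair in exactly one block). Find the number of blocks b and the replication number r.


An STS(v) is a 2-(v, 3, 1) BIBD: block size k = 3, λ = 1.
Replication: r(k − 1) = λ(v − 1) ⇒ r·2 = 1719 − 1 = 1718 ⇒ r = 859.
Block count: bk = vr ⇒ b·3 = 1719·859 = 1476621 ⇒ b = 492207.
(Check via b = v(v − 1)/6 = 1719·1718/6 = 2953242/6 = 492207.)

r = 859, b = 492207.


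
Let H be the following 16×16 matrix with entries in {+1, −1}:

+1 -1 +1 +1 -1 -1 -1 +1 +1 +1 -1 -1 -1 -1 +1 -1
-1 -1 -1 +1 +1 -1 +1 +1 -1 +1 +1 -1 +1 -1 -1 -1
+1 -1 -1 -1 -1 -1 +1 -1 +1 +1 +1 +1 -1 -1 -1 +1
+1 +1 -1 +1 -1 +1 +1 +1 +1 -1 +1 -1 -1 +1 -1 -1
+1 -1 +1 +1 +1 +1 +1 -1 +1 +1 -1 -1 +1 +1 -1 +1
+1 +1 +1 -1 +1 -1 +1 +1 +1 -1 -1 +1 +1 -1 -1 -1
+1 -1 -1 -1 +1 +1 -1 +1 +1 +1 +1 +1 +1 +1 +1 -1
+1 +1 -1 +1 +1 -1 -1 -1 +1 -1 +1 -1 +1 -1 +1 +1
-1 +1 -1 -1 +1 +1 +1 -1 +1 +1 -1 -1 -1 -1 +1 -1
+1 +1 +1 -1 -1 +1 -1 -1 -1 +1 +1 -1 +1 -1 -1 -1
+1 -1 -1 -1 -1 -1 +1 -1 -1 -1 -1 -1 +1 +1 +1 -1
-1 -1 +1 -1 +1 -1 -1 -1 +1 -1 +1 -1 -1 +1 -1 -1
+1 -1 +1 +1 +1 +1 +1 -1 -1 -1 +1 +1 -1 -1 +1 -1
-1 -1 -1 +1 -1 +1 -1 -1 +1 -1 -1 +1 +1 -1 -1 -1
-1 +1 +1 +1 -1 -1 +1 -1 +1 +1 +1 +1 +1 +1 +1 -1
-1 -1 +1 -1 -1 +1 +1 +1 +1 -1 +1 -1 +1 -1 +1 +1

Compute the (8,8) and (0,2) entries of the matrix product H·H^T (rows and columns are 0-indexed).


Row 0 of H: [1, -1, 1, 1, -1, -1, -1, 1, 1, 1, -1, -1, -1, -1, 1, -1].
Row 2 of H: [1, -1, -1, -1, -1, -1, 1, -1, 1, 1, 1, 1, -1, -1, -1, 1].
Row 8 of H: [-1, 1, -1, -1, 1, 1, 1, -1, 1, 1, -1, -1, -1, -1, 1, -1].
(H·H^T)[8][8] = Σ_j H[8][j]·H[8][j] = (-1)² + (1)² + (-1)² + (-1)² + (1)² + (1)² + (1)² + (-1)² + (1)² + (1)² + (-1)² + (-1)² + (-1)² + (-1)² + (1)² + (-1)² = 1 + 1 + 1 + 1 + 1 + 1 + 1 + 1 + 1 + 1 + 1 + 1 + 1 + 1 + 1 + 1 = 16.
(H·H^T)[0][2] = Σ_j H[0][j]·H[2][j] = (1)·(1) + (-1)·(-1) + (1)·(-1) + (1)·(-1) + (-1)·(-1) + (-1)·(-1) + (-1)·(1) + (1)·(-1) + (1)·(1) + (1)·(1) + (-1)·(1) + (-1)·(1) + (-1)·(-1) + (-1)·(-1) + (1)·(-1) + (-1)·(1) = 1 + 1 + -1 + -1 + 1 + 1 + -1 + -1 + 1 + 1 + -1 + -1 + 1 + 1 + -1 + -1 = 0.
So rows 0 and 2 are orthogonal; the diagonal entry equals n = 16.

(8,8) entry = 16; (0,2) entry = 0.


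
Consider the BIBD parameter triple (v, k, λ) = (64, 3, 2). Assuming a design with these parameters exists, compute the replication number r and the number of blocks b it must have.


Any 2-(v, k, λ) BIBD satisfies two necessary conditions:
  (i)  Each point sits in r blocks, and counting incidences through any fixed point gives r(k − 1) = λ(v − 1), so r = λ(v − 1)/(k − 1).
  (ii) Total incidences bk = vr, so b = vr/k.
Step 1: r = λ(v − 1)/(k − 1) = 2·(64 − 1)/(3 − 1) = 2·63/2 = 126/2 = 63.
Step 2: b = vr/k = 64·63/3 = 4032/3 = 1344.
Check integrality: r = 63 ∈ Z ✓, b = 1344 ∈ Z ✓.
(These identities are necessary conditions: they determine r and b for any design with these parameters, but do not by themselves prove that one exists.)

r = 63, b = 1344.


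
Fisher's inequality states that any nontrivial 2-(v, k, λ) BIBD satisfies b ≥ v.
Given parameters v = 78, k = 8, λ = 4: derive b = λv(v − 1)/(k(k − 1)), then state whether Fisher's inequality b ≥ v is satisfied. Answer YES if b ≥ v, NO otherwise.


b = λv(v − 1)/(k(k − 1)) = 4·78·77/(8·7) = 24024/56 = 429.
Compare with v = 78: b ≥ v, so Fisher's inequality holds.

YES


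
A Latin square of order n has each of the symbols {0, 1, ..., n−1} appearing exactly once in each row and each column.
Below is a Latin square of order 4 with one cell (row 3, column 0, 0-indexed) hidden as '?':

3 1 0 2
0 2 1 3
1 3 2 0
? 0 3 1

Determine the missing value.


Row 3 contains symbols [0, 1, 3] — missing [2].
Column 0 contains symbols [0, 1, 3] — missing [2].
The missing symbol must appear in both missing sets; intersection = [2].
Therefore the hidden value is 2.

Missing value = 2.


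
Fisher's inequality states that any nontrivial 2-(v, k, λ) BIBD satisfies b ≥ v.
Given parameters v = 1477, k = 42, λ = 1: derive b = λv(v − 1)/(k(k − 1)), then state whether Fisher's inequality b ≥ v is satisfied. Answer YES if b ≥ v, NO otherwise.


r = λ(v − 1)/(k − 1) = 1·1476/41 = 36.
b = vr/k = 1477·36/42 = 1266.
Fisher's inequality: b ≥ v ⇔ 1266 ≥ 1477? NO.

NO


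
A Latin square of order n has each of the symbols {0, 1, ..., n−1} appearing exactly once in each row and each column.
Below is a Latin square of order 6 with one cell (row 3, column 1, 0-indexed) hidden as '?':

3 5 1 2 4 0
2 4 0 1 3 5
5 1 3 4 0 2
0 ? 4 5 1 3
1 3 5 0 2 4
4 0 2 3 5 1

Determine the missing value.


Row 3 contains symbols [0, 1, 3, 4, 5] — missing [2].
Column 1 contains symbols [0, 1, 3, 4, 5] — missing [2].
The missing symbol must appear in both missing sets; intersection = [2].
Therefore the hidden value is 2.

Missing value = 2.


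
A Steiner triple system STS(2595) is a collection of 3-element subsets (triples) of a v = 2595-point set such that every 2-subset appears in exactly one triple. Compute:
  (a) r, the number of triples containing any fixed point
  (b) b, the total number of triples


An STS(v) is a 2-(v, 3, 1) BIBD: block size k = 3, λ = 1.
Replication: r(k − 1) = λ(v − 1) ⇒ r·2 = 2595 − 1 = 2594 ⇒ r = 1297.
Block count: b = v(v − 1)/6 = 2595·2594/6 = 6731430/6 = 1121905.

r = 1297, b = 1121905.


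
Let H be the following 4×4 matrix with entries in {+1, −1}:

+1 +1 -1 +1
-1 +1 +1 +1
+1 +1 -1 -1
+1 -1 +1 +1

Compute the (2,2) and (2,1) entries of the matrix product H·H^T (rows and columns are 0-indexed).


Row 1 of H: [-1, 1, 1, 1].
Row 2 of H: [1, 1, -1, -1].
(H·H^T)[2][2] = Σ_j H[2][j]·H[2][j] = (1)² + (1)² + (-1)² + (-1)² = 1 + 1 + 1 + 1 = 4.
(H·H^T)[2][1] = Σ_j H[2][j]·H[1][j] = (1)·(-1) + (1)·(1) + (-1)·(1) + (-1)·(1) = -1 + 1 + -1 + -1 = -2.
Rows 2 and 1 are not orthogonal (dot product = -2 ≠ 0), so H is not a Hadamard matrix.

(2,2) entry = 4; (2,1) entry = -2.


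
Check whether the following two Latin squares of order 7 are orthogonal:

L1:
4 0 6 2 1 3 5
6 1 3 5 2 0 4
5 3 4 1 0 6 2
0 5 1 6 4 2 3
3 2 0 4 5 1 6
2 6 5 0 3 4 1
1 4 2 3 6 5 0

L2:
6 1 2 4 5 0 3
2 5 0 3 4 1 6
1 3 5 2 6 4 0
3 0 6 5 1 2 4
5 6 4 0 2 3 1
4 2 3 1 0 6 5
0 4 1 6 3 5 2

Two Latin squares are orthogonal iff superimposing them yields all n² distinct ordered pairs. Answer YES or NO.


Form the n² = 49 superimposed pairs (L1[i][j], L2[i][j]), row by row (rows and columns indexed from 0):
row 0: (4,6) (0,1) (6,2) (2,4) (1,5) (3,0) (5,3)
row 1: (6,2) (1,5) (3,0) (5,3) (2,4) (0,1) (4,6)
row 2: (5,1) (3,3) (4,5) (1,2) (0,6) (6,4) (2,0)
row 3: (0,3) (5,0) (1,6) (6,5) (4,1) (2,2) (3,4)
row 4: (3,5) (2,6) (0,4) (4,0) (5,2) (1,3) (6,1)
row 5: (2,4) (6,2) (5,3) (0,1) (3,0) (4,6) (1,5)
row 6: (1,0) (4,4) (2,1) (3,6) (6,3) (5,5) (0,2)
Orthogonality requires all 49 pairs distinct.
But the pair (6,2) repeats: cell (0,2) has L1 = 6, L2 = 2, and cell (1,0) has L1 = 6, L2 = 2.
A repeated pair means some other pair never occurs (only 35 distinct pairs out of 49), so the squares are not orthogonal.
Conclusion: NO.

NO


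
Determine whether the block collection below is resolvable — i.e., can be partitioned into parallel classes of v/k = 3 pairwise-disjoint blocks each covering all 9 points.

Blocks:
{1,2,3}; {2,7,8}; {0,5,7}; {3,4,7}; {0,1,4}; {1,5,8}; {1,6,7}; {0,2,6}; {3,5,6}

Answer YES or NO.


v = 9, block size k = 3, number of blocks = 9.
For resolvability, blocks must partition into parallel classes of size v/k = 3.
Total blocks must therefore be a multiple of 3: 9 = 3·3 + 0 ⇒ divisible ✓.
Consider block {1,2,3}. The only other block(s) in the collection disjoint from it are {0,5,7} — just 1 block(s). Any parallel class containing {1,2,3} would need 2 other blocks each disjoint from it, so no parallel class of size 3 can contain {1,2,3}.
Since every block must belong to some parallel class in a resolution, the collection cannot be partitioned into parallel classes.
Resolvable? NO.

NO


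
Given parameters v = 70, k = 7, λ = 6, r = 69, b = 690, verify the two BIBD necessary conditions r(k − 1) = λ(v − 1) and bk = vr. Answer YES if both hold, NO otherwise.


Condition (i): r(k − 1) = 69·6 = 414; λ(v − 1) = 6·69 = 414. Match? YES.
Condition (ii): bk = 690·7 = 4830; vr = 70·69 = 4830. Match? YES.
Both conditions hold? YES.

YES


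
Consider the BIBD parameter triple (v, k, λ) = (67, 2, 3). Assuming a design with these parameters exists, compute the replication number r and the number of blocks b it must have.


Any 2-(v, k, λ) BIBD satisfies two necessary conditions:
  (i)  Each point sits in r blocks, and counting incidences through any fixed point gives r(k − 1) = λ(v − 1), so r = λ(v − 1)/(k − 1).
  (ii) Total incidences bk = vr, so b = vr/k.
Step 1: r = λ(v − 1)/(k − 1) = 3·(67 − 1)/(2 − 1) = 3·66/1 = 198/1 = 198.
Step 2: b = vr/k = 67·198/2 = 13266/2 = 6633.
Check integrality: r = 198 ∈ Z ✓, b = 6633 ∈ Z ✓.
(These identities are necessary conditions: they determine r and b for any design with these parameters, but do not by themselves prove that one exists.)

r = 198, b = 6633.


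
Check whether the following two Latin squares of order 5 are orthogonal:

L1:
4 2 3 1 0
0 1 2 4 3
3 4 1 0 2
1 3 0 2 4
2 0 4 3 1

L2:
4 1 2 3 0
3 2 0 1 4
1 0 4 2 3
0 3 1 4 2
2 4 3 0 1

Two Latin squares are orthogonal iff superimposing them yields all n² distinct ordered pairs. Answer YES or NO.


Form the n² = 25 superimposed pairs (L1[i][j], L2[i][j]), row by row (rows and columns indexed from 0):
row 0: (4,4) (2,1) (3,2) (1,3) (0,0)
row 1: (0,3) (1,2) (2,0) (4,1) (3,4)
row 2: (3,1) (4,0) (1,4) (0,2) (2,3)
row 3: (1,0) (3,3) (0,1) (2,4) (4,2)
row 4: (2,2) (0,4) (4,3) (3,0) (1,1)
Orthogonality requires all 25 pairs distinct.
Check by first coordinate: for each symbol s of L1, list the L2 entries in the n cells where L1 = s; they must all differ.
  L1 = 0: L2 entries (in reading order) 0, 3, 2, 1, 4 — all 5 distinct ✓
  L1 = 1: L2 entries (in reading order) 3, 2, 4, 0, 1 — all 5 distinct ✓
  L1 = 2: L2 entries (in reading order) 1, 0, 3, 4, 2 — all 5 distinct ✓
  L1 = 3: L2 entries (in reading order) 2, 4, 1, 3, 0 — all 5 distinct ✓
  L1 = 4: L2 entries (in reading order) 4, 1, 0, 2, 3 — all 5 distinct ✓
Every symbol of L1 meets every symbol of L2 exactly once, so all 25 pairs are distinct (25 of 25).
Conclusion: YES.

YES


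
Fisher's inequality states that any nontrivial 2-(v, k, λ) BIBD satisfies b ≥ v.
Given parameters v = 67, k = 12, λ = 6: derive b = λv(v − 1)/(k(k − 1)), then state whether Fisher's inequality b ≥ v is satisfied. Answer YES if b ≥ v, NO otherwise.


b = λv(v − 1)/(k(k − 1)) = 6·67·66/(12·11) = 26532/132 = 201.
Compare with v = 67: b ≥ v, so Fisher's inequality holds.

YES


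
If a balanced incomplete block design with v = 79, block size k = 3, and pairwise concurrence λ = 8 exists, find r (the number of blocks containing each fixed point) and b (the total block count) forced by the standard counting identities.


Any 2-(v, k, λ) BIBD satisfies two necessary conditions:
  (i)  Each point sits in r blocks, and counting incidences through any fixed point gives r(k − 1) = λ(v − 1), so r = λ(v − 1)/(k − 1).
  (ii) Total incidences bk = vr, so b = vr/k.
Step 1: r = λ(v − 1)/(k − 1) = 8·(79 − 1)/(3 − 1) = 8·78/2 = 624/2 = 312.
Step 2: b = vr/k = 79·312/3 = 24648/3 = 8216.
Check integrality: r = 312 ∈ Z ✓, b = 8216 ∈ Z ✓.
(These identities are necessary conditions: they determine r and b for any design with these parameters, but do not by themselves prove that one exists.)

r = 312, b = 8216.


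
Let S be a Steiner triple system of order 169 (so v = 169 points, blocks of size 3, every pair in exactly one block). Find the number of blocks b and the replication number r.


An STS(v) is a 2-(v, 3, 1) BIBD: block size k = 3, λ = 1.
Replication: r(k − 1) = λ(v − 1) ⇒ r·2 = 169 − 1 = 168 ⇒ r = 84.
Block count: bk = vr ⇒ b·3 = 169·84 = 14196 ⇒ b = 4732.

r = 84, b = 4732.


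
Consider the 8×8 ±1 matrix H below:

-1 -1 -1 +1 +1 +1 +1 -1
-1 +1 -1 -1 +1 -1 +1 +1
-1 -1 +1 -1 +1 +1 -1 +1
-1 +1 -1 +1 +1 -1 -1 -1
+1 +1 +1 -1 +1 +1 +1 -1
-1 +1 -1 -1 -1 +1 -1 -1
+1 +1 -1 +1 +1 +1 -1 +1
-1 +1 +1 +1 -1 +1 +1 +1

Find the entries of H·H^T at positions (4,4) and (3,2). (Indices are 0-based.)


Row 2 of H: [-1, -1, 1, -1, 1, 1, -1, 1].
Row 3 of H: [-1, 1, -1, 1, 1, -1, -1, -1].
Row 4 of H: [1, 1, 1, -1, 1, 1, 1, -1].
(H·H^T)[4][4] = Σ_j H[4][j]·H[4][j] = (1)² + (1)² + (1)² + (-1)² + (1)² + (1)² + (1)² + (-1)² = 1 + 1 + 1 + 1 + 1 + 1 + 1 + 1 = 8.
(H·H^T)[3][2] = Σ_j H[3][j]·H[2][j] = (-1)·(-1) + (1)·(-1) + (-1)·(1) + (1)·(-1) + (1)·(1) + (-1)·(1) + (-1)·(-1) + (-1)·(1) = 1 + -1 + -1 + -1 + 1 + -1 + 1 + -1 = -2.
Rows 3 and 2 are not orthogonal (dot product = -2 ≠ 0), so H is not a Hadamard matrix.

(4,4) entry = 8; (3,2) entry = -2.


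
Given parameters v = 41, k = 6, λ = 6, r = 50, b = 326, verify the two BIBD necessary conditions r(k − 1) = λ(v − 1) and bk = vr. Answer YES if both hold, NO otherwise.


Condition (i): r(k − 1) = 50·5 = 250; λ(v − 1) = 6·40 = 240. Match? NO.
Condition (ii): bk = 326·6 = 1956; vr = 41·50 = 2050. Match? NO.
Both conditions hold? NO.

NO


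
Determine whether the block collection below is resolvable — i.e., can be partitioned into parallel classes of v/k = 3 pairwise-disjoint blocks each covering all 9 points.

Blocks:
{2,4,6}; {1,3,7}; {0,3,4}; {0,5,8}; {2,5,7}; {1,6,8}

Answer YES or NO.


v = 9, block size k = 3, number of blocks = 6.
For resolvability, blocks must partition into parallel classes of size v/k = 3.
Total blocks must therefore be a multiple of 3: 6 = 3·2 + 0 ⇒ divisible ✓.
Greedy packing gives 2 candidate class(es). Each should be a full parallel class (size 3, covers all 9 points).
  Class 1 (3 blocks): {2,4,6}; {1,3,7}; {0,5,8}. Points covered: [0, 1, 2, 3, 4, 5, 6, 7, 8].
  Class 2 (3 blocks): {0,3,4}; {2,5,7}; {1,6,8}. Points covered: [0, 1, 2, 3, 4, 5, 6, 7, 8].
All classes full (size 3)? YES. All classes cover every point? YES.
Resolvable? YES.

YES


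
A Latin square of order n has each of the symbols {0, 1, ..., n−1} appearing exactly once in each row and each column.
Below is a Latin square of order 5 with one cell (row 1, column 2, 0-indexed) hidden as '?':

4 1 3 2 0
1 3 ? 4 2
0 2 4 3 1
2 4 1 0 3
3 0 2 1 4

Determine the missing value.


Row 1 contains symbols [1, 2, 3, 4] — missing [0].
Column 2 contains symbols [1, 2, 3, 4] — missing [0].
The missing symbol must appear in both missing sets; intersection = [0].
Therefore the hidden value is 0.

Missing value = 0.


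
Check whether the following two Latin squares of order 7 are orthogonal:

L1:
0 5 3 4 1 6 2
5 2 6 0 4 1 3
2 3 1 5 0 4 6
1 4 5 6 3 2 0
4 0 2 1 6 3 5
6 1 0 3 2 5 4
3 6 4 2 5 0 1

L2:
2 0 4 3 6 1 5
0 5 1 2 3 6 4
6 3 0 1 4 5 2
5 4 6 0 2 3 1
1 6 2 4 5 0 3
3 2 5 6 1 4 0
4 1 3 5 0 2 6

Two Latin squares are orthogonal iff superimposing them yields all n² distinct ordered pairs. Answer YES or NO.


Form the n² = 49 superimposed pairs (L1[i][j], L2[i][j]), row by row (rows and columns indexed from 0):
row 0: (0,2) (5,0) (3,4) (4,3) (1,6) (6,1) (2,5)
row 1: (5,0) (2,5) (6,1) (0,2) (4,3) (1,6) (3,4)
row 2: (2,6) (3,3) (1,0) (5,1) (0,4) (4,5) (6,2)
row 3: (1,5) (4,4) (5,6) (6,0) (3,2) (2,3) (0,1)
row 4: (4,1) (0,6) (2,2) (1,4) (6,5) (3,0) (5,3)
row 5: (6,3) (1,2) (0,5) (3,6) (2,1) (5,4) (4,0)
row 6: (3,4) (6,1) (4,3) (2,5) (5,0) (0,2) (1,6)
Orthogonality requires all 49 pairs distinct.
But the pair (5,0) repeats: cell (0,1) has L1 = 5, L2 = 0, and cell (1,0) has L1 = 5, L2 = 0.
A repeated pair means some other pair never occurs (only 35 distinct pairs out of 49), so the squares are not orthogonal.
Conclusion: NO.

NO


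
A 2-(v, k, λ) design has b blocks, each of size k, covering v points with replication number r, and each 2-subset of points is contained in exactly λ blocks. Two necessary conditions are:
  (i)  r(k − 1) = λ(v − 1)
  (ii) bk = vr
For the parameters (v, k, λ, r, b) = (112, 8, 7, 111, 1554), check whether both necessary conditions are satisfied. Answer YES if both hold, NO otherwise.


Condition (i): r(k − 1) = 111·7 = 777; λ(v − 1) = 7·111 = 777. Match? YES.
Condition (ii): bk = 1554·8 = 12432; vr = 112·111 = 12432. Match? YES.
Both conditions hold? YES.

YES


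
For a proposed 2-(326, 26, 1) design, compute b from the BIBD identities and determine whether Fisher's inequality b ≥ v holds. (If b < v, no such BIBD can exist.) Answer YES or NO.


r = λ(v − 1)/(k − 1) = 1·325/25 = 13.
b = vr/k = 326·13/26 = 163.
Fisher's inequality: b ≥ v ⇔ 163 ≥ 326? NO.

NO


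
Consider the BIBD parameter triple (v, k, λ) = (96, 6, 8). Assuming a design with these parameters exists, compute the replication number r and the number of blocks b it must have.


Any 2-(v, k, λ) BIBD satisfies two necessary conditions:
  (i)  Each point sits in r blocks, and counting incidences through any fixed point gives r(k − 1) = λ(v − 1), so r = λ(v − 1)/(k − 1).
  (ii) Total incidences bk = vr, so b = vr/k.
Step 1: r = λ(v − 1)/(k − 1) = 8·(96 − 1)/(6 − 1) = 8·95/5 = 760/5 = 152.
Step 2: b = vr/k = 96·152/6 = 14592/6 = 2432.
Check integrality: r = 152 ∈ Z ✓, b = 2432 ∈ Z ✓.
(These identities are necessary conditions: they determine r and b for any design with these parameters, but do not by themselves prove that one exists.)

r = 152, b = 2432.


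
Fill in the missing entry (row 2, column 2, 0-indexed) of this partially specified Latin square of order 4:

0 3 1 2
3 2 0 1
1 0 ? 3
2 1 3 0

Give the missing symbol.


Row 2 contains symbols [0, 1, 3] — missing [2].
Column 2 contains symbols [0, 1, 3] — missing [2].
The missing symbol must appear in both missing sets; intersection = [2].
Therefore the hidden value is 2.

Missing value = 2.


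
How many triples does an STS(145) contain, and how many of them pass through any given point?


An STS(v) is a 2-(v, 3, 1) BIBD: block size k = 3, λ = 1.
Replication: r(k − 1) = λ(v − 1) ⇒ r·2 = 145 − 1 = 144 ⇒ r = 72.
Block count: bk = vr ⇒ b·3 = 145·72 = 10440 ⇒ b = 3480.
(Check via b = v(v − 1)/6 = 145·144/6 = 20880/6 = 3480.)

r = 72, b = 3480.


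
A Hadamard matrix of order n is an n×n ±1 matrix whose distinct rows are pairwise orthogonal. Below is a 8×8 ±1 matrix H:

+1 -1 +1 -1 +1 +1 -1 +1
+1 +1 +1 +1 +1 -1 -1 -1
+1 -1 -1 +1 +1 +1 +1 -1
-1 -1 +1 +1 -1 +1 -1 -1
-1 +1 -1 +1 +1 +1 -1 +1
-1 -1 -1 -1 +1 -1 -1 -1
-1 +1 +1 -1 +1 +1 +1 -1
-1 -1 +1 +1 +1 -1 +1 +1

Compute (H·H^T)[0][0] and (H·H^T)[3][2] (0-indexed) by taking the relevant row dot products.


Row 0 of H: [1, -1, 1, -1, 1, 1, -1, 1].
Row 2 of H: [1, -1, -1, 1, 1, 1, 1, -1].
Row 3 of H: [-1, -1, 1, 1, -1, 1, -1, -1].
(H·H^T)[0][0] = Σ_j H[0][j]·H[0][j] = (1)² + (-1)² + (1)² + (-1)² + (1)² + (1)² + (-1)² + (1)² = 1 + 1 + 1 + 1 + 1 + 1 + 1 + 1 = 8.
(H·H^T)[3][2] = Σ_j H[3][j]·H[2][j] = (-1)·(1) + (-1)·(-1) + (1)·(-1) + (1)·(1) + (-1)·(1) + (1)·(1) + (-1)·(1) + (-1)·(-1) = -1 + 1 + -1 + 1 + -1 + 1 + -1 + 1 = 0.
So rows 3 and 2 are orthogonal; the diagonal entry equals n = 8.

(0,0) entry = 8; (3,2) entry = 0.


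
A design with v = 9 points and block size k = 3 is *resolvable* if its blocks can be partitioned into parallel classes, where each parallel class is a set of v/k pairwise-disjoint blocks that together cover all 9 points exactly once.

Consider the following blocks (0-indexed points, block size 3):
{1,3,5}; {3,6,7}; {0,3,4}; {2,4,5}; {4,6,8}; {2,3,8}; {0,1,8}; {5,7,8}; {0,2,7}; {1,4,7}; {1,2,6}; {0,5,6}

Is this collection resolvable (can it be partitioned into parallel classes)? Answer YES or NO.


v = 9, block size k = 3, number of blocks = 12.
For resolvability, blocks must partition into parallel classes of size v/k = 3.
Total blocks must therefore be a multiple of 3: 12 = 3·4 + 0 ⇒ divisible ✓.
Greedy packing gives 4 candidate class(es). Each should be a full parallel class (size 3, covers all 9 points).
  Class 1 (3 blocks): {1,3,5}; {4,6,8}; {0,2,7}. Points covered: [0, 1, 2, 3, 4, 5, 6, 7, 8].
  Class 2 (3 blocks): {3,6,7}; {2,4,5}; {0,1,8}. Points covered: [0, 1, 2, 3, 4, 5, 6, 7, 8].
  Class 3 (3 blocks): {0,3,4}; {5,7,8}; {1,2,6}. Points covered: [0, 1, 2, 3, 4, 5, 6, 7, 8].
  Class 4 (3 blocks): {2,3,8}; {1,4,7}; {0,5,6}. Points covered: [0, 1, 2, 3, 4, 5, 6, 7, 8].
All classes full (size 3)? YES. All classes cover every point? YES.
Resolvable? YES.

YES


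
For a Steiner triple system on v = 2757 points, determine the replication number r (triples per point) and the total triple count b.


An STS(v) is a 2-(v, 3, 1) BIBD: block size k = 3, λ = 1.
Replication: r(k − 1) = λ(v − 1) ⇒ r·2 = 2757 − 1 = 2756 ⇒ r = 1378.
Block count: b = v(v − 1)/6 = 2757·2756/6 = 7598292/6 = 1266382.
(Check via bk = vr: 1266382·3 = 3799146 = 2757·1378 = 3799146 ✓.)

r = 1378, b = 1266382.


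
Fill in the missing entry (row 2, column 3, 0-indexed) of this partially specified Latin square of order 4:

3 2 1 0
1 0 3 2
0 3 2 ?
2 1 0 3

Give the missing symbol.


Row 2 contains symbols [0, 2, 3] — missing [1].
Column 3 contains symbols [0, 2, 3] — missing [1].
The missing symbol must appear in both missing sets; intersection = [1].
Therefore the hidden value is 1.

Missing value = 1.


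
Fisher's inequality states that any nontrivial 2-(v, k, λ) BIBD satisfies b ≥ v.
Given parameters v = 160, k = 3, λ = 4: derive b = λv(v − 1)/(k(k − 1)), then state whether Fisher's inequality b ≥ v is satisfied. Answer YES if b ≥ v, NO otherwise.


r = λ(v − 1)/(k − 1) = 4·159/2 = 318.
b = vr/k = 160·318/3 = 16960.
Fisher's inequality: b ≥ v ⇔ 16960 ≥ 160? YES.

YES


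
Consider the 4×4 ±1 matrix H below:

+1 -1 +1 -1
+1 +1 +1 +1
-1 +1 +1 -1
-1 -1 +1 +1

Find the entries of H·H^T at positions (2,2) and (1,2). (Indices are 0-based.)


Row 1 of H: [1, 1, 1, 1].
Row 2 of H: [-1, 1, 1, -1].
(H·H^T)[2][2] = Σ_j H[2][j]·H[2][j] = (-1)² + (1)² + (1)² + (-1)² = 1 + 1 + 1 + 1 = 4.
(H·H^T)[1][2] = Σ_j H[1][j]·H[2][j] = (1)·(-1) + (1)·(1) + (1)·(1) + (1)·(-1) = -1 + 1 + 1 + -1 = 0.
So rows 1 and 2 are orthogonal; the diagonal entry equals n = 4.

(2,2) entry = 4; (1,2) entry = 0.


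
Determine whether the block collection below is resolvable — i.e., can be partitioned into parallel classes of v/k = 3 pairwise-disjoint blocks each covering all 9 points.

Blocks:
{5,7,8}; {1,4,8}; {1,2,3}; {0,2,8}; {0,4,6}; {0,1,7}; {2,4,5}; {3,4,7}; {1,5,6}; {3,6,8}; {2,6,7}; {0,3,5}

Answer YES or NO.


v = 9, block size k = 3, number of blocks = 12.
For resolvability, blocks must partition into parallel classes of size v/k = 3.
Total blocks must therefore be a multiple of 3: 12 = 3·4 + 0 ⇒ divisible ✓.
Greedy packing gives 4 candidate class(es). Each should be a full parallel class (size 3, covers all 9 points).
  Class 1 (3 blocks): {5,7,8}; {1,2,3}; {0,4,6}. Points covered: [0, 1, 2, 3, 4, 5, 6, 7, 8].
  Class 2 (3 blocks): {1,4,8}; {2,6,7}; {0,3,5}. Points covered: [0, 1, 2, 3, 4, 5, 6, 7, 8].
  Class 3 (3 blocks): {0,2,8}; {3,4,7}; {1,5,6}. Points covered: [0, 1, 2, 3, 4, 5, 6, 7, 8].
  Class 4 (3 blocks): {0,1,7}; {2,4,5}; {3,6,8}. Points covered: [0, 1, 2, 3, 4, 5, 6, 7, 8].
All classes full (size 3)? YES. All classes cover every point? YES.
Resolvable? YES.

YES


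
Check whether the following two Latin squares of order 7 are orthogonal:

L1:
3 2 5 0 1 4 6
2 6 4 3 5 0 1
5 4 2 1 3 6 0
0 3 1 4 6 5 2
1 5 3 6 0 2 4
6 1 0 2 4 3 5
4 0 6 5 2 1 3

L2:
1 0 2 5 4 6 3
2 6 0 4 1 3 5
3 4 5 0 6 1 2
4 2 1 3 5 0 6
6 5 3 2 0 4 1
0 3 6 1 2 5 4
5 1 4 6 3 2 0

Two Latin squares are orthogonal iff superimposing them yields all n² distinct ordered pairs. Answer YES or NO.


Form the n² = 49 superimposed pairs (L1[i][j], L2[i][j]), row by row (rows and columns indexed from 0):
row 0: (3,1) (2,0) (5,2) (0,5) (1,4) (4,6) (6,3)
row 1: (2,2) (6,6) (4,0) (3,4) (5,1) (0,3) (1,5)
row 2: (5,3) (4,4) (2,5) (1,0) (3,6) (6,1) (0,2)
row 3: (0,4) (3,2) (1,1) (4,3) (6,5) (5,0) (2,6)
row 4: (1,6) (5,5) (3,3) (6,2) (0,0) (2,4) (4,1)
row 5: (6,0) (1,3) (0,6) (2,1) (4,2) (3,5) (5,4)
row 6: (4,5) (0,1) (6,4) (5,6) (2,3) (1,2) (3,0)
Orthogonality requires all 49 pairs distinct.
Check by first coordinate: for each symbol s of L1, list the L2 entries in the n cells where L1 = s; they must all differ.
  L1 = 0: L2 entries (in reading order) 5, 3, 2, 4, 0, 6, 1 — all 7 distinct ✓
  L1 = 1: L2 entries (in reading order) 4, 5, 0, 1, 6, 3, 2 — all 7 distinct ✓
  L1 = 2: L2 entries (in reading order) 0, 2, 5, 6, 4, 1, 3 — all 7 distinct ✓
  L1 = 3: L2 entries (in reading order) 1, 4, 6, 2, 3, 5, 0 — all 7 distinct ✓
  L1 = 4: L2 entries (in reading order) 6, 0, 4, 3, 1, 2, 5 — all 7 distinct ✓
  L1 = 5: L2 entries (in reading order) 2, 1, 3, 0, 5, 4, 6 — all 7 distinct ✓
  L1 = 6: L2 entries (in reading order) 3, 6, 1, 5, 2, 0, 4 — all 7 distinct ✓
Every symbol of L1 meets every symbol of L2 exactly once, so all 49 pairs are distinct (49 of 49).
Conclusion: YES.

YES


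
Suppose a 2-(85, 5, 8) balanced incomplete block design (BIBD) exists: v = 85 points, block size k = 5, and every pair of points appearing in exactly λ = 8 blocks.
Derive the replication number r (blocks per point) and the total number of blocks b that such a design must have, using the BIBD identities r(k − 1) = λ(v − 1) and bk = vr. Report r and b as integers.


Any 2-(v, k, λ) BIBD satisfies two necessary conditions:
  (i)  Each point sits in r blocks, and counting incidences through any fixed point gives r(k − 1) = λ(v − 1), so r = λ(v − 1)/(k − 1).
  (ii) Total incidences bk = vr, so b = vr/k.
Step 1: r = λ(v − 1)/(k − 1) = 8·(85 − 1)/(5 − 1) = 8·84/4 = 672/4 = 168.
Step 2: b = vr/k = 85·168/5 = 14280/5 = 2856.
Check integrality: r = 168 ∈ Z ✓, b = 2856 ∈ Z ✓.
(These identities are necessary conditions: they determine r and b for any design with these parameters, but do not by themselves prove that one exists.)

r = 168, b = 2856.


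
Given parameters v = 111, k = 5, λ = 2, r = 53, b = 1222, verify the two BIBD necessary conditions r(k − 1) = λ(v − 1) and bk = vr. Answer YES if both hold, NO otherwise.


Condition (i): r(k − 1) = 53·4 = 212; λ(v − 1) = 2·110 = 220. Match? NO.
Condition (ii): bk = 1222·5 = 6110; vr = 111·53 = 5883. Match? NO.
Both conditions hold? NO.

NO


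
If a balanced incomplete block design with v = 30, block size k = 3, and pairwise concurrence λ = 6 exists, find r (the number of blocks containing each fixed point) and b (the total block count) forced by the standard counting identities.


Any 2-(v, k, λ) BIBD satisfies two necessary conditions:
  (i)  Each point sits in r blocks, and counting incidences through any fixed point gives r(k − 1) = λ(v − 1), so r = λ(v − 1)/(k − 1).
  (ii) Total incidences bk = vr, so b = vr/k.
Step 1: r = λ(v − 1)/(k − 1) = 6·(30 − 1)/(3 − 1) = 6·29/2 = 174/2 = 87.
Step 2: b = vr/k = 30·87/3 = 2610/3 = 870.
Check integrality: r = 87 ∈ Z ✓, b = 870 ∈ Z ✓.
(These identities are necessary conditions: they determine r and b for any design with these parameters, but do not by themselves prove that one exists.)

r = 87, b = 870.


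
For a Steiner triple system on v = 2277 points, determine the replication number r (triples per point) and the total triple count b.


An STS(v) is a 2-(v, 3, 1) BIBD: block size k = 3, λ = 1.
Replication: r(k − 1) = λ(v − 1) ⇒ r·2 = 2277 − 1 = 2276 ⇒ r = 1138.
Block count: bk = vr ⇒ b·3 = 2277·1138 = 2591226 ⇒ b = 863742.

r = 1138, b = 863742.


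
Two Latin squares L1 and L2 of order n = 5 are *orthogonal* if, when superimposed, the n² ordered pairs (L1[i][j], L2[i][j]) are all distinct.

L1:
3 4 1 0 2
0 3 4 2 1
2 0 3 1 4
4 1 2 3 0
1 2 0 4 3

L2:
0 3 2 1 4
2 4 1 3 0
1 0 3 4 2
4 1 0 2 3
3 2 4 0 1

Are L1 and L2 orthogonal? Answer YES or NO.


Form the n² = 25 superimposed pairs (L1[i][j], L2[i][j]), row by row (rows and columns indexed from 0):
row 0: (3,0) (4,3) (1,2) (0,1) (2,4)
row 1: (0,2) (3,4) (4,1) (2,3) (1,0)
row 2: (2,1) (0,0) (3,3) (1,4) (4,2)
row 3: (4,4) (1,1) (2,0) (3,2) (0,3)
row 4: (1,3) (2,2) (0,4) (4,0) (3,1)
Orthogonality requires all 25 pairs distinct.
Check by first coordinate: for each symbol s of L1, list the L2 entries in the n cells where L1 = s; they must all differ.
  L1 = 0: L2 entries (in reading order) 1, 2, 0, 3, 4 — all 5 distinct ✓
  L1 = 1: L2 entries (in reading order) 2, 0, 4, 1, 3 — all 5 distinct ✓
  L1 = 2: L2 entries (in reading order) 4, 3, 1, 0, 2 — all 5 distinct ✓
  L1 = 3: L2 entries (in reading order) 0, 4, 3, 2, 1 — all 5 distinct ✓
  L1 = 4: L2 entries (in reading order) 3, 1, 2, 4, 0 — all 5 distinct ✓
Every symbol of L1 meets every symbol of L2 exactly once, so all 25 pairs are distinct (25 of 25).
Conclusion: YES.

YES


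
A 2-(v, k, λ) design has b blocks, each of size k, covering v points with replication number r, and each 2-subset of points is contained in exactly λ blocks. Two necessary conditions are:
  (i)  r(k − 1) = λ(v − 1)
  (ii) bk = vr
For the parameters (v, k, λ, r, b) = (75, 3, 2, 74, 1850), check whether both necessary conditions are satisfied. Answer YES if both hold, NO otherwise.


Condition (i): r(k − 1) = 74·2 = 148; λ(v − 1) = 2·74 = 148. Match? YES.
Condition (ii): bk = 1850·3 = 5550; vr = 75·74 = 5550. Match? YES.
Both conditions hold? YES.

YES


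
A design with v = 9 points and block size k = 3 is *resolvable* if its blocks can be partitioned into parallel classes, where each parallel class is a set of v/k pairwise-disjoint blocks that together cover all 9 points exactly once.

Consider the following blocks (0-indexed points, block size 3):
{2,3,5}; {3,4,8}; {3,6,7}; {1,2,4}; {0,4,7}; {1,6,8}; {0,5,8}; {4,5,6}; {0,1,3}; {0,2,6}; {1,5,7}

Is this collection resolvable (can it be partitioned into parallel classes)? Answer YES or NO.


v = 9, block size k = 3, number of blocks = 11.
For resolvability, blocks must partition into parallel classes of size v/k = 3.
Total blocks must therefore be a multiple of 3: 11 = 3·3 + 2 ⇒ not divisible ✗.
Resolvable? NO.

NO


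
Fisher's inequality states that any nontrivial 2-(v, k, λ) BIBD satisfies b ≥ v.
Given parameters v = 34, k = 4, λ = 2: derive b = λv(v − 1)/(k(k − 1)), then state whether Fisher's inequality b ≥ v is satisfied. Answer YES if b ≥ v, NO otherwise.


r = λ(v − 1)/(k − 1) = 2·33/3 = 22.
b = vr/k = 34·22/4 = 187.
Fisher's inequality: b ≥ v ⇔ 187 ≥ 34? YES.

YES


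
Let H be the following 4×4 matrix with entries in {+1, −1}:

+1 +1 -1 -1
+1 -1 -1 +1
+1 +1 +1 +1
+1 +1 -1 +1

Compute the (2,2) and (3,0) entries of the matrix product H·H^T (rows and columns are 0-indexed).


Row 0 of H: [1, 1, -1, -1].
Row 2 of H: [1, 1, 1, 1].
Row 3 of H: [1, 1, -1, 1].
(H·H^T)[2][2] = Σ_j H[2][j]·H[2][j] = (1)² + (1)² + (1)² + (1)² = 1 + 1 + 1 + 1 = 4.
(H·H^T)[3][0] = Σ_j H[3][j]·H[0][j] = (1)·(1) + (1)·(1) + (-1)·(-1) + (1)·(-1) = 1 + 1 + 1 + -1 = 2.
Rows 3 and 0 are not orthogonal (dot product = 2 ≠ 0), so H is not a Hadamard matrix.

(2,2) entry = 4; (3,0) entry = 2.
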